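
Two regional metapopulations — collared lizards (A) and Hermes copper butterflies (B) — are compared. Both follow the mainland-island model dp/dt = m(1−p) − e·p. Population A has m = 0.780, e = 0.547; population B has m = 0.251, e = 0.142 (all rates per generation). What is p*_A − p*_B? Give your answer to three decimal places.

-0.051

A: p*_A = m/(m+e) = 0.780/1.3270 = 0.5878.
B: p*_B = 0.251/0.3930 = 0.6387.
p*_A − p*_B = 0.5878 − 0.6387 = -0.0509.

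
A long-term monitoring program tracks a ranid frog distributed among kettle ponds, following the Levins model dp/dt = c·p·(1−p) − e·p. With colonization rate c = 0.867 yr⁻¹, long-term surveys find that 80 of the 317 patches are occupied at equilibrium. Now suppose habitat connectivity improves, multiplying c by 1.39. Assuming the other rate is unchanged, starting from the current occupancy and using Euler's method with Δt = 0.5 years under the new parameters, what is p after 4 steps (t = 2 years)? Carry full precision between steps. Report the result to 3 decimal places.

Observed p* = 80/317 = 0.25237.
Balance c(1−p*) = e gives e = 0.867×(1 − 0.25237) = 0.64820.
Starting from p₀ = 0.25237; update p ← p + (dp/dt)·Δt with the new parameters.
t = 0.5: p = 0.25237 + (+0.03190) = 0.28426
t = 1: p = 0.28426 + (+0.03047) = 0.31473
t = 1.5: p = 0.31473 + (+0.02795) = 0.34269
t = 2: p = 0.34269 + (+0.02466) = 0.36735

0.367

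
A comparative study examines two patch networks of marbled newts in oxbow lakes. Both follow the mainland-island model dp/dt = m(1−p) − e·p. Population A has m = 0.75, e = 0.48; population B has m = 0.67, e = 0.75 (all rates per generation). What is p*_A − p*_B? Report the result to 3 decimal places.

A: p*_A = m/(m+e) = 0.75/1.2300 = 0.6098.
B: p*_B = 0.67/1.4200 = 0.4718.
p*_A − p*_B = 0.6098 − 0.4718 = 0.1379.

0.138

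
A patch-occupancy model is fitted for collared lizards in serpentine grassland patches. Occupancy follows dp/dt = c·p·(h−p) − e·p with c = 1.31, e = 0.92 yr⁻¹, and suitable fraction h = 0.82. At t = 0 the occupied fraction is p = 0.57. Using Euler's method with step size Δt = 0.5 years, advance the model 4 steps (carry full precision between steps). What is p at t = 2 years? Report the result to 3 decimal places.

Update rule: p ← p + [c·p·(h−p) − e·p]·Δt with Δt = 0.5.
  1  |  dp/dt·Δt = -0.168862  |  p_1 = 0.401137
  2  |  dp/dt·Δt = -0.074469  |  p_2 = 0.326668
  3  |  dp/dt·Δt = -0.044710  |  p_3 = 0.281958
  4  |  dp/dt·Δt = -0.030334  |  p_4 = 0.251624

0.252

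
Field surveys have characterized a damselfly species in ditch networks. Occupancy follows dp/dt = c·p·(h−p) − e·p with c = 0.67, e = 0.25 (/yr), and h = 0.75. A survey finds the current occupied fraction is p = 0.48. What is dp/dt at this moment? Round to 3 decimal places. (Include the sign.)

Colonization term: c·p·(h−p) = 0.67×0.48×0.2700 = 0.08683.
Extinction term: e·p = 0.12000.
dp/dt = 0.08683 − 0.12000 = -0.03317.

-0.033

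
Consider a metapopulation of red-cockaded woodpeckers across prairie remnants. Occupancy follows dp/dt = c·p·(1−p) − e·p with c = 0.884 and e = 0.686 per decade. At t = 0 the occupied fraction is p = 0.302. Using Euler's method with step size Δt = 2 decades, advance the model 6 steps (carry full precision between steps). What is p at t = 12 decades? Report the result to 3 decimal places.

0.226

Update rule: p ← p + [c·p·(1−p) − e·p]·Δt with Δt = 2.
t = 2: p = 0.30200 + (-0.04166) = 0.26034
t = 4: p = 0.26034 + (-0.01674) = 0.24361
t = 6: p = 0.24361 + (-0.00845) = 0.23515
t = 8: p = 0.23515 + (-0.00464) = 0.23051
t = 10: p = 0.23051 + (-0.00266) = 0.22785
t = 12: p = 0.22785 + (-0.00156) = 0.22629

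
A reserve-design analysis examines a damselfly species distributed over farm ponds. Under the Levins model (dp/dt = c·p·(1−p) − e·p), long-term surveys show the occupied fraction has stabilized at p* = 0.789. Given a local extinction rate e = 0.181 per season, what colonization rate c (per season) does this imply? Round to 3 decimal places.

At equilibrium c(1−p*) = e, so c = e/(1−p*).
c = 0.181/(1 − 0.789) = 0.181/0.2110 = 0.8578.

0.858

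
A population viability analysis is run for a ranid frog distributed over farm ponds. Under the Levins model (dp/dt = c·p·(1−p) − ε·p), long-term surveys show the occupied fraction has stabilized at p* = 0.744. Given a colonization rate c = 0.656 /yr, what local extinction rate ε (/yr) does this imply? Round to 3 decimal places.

0.168

At equilibrium c(1−p*) = ε.
ε = 0.656 × (1 − 0.744) = 0.656 × 0.2560 = 0.1679.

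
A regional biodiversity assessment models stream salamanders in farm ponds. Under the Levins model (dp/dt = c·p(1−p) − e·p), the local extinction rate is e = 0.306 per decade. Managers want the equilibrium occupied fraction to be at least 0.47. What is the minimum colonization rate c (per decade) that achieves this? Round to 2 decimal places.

0.58

p* = 1 − e/c ≥ 0.47 requires e/c ≤ 0.5300, i.e. c ≥ e/0.5300.
c_min = 0.306/0.5300 = 0.5774.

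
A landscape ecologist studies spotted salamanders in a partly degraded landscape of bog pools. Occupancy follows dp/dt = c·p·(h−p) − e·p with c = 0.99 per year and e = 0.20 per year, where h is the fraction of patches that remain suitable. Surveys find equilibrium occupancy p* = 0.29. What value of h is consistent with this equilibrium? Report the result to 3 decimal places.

At equilibrium c(h−p*) = e, so h = p* + e/c.
h = 0.29 + 0.20/0.99 = 0.29 + 0.2020 = 0.4920.

0.492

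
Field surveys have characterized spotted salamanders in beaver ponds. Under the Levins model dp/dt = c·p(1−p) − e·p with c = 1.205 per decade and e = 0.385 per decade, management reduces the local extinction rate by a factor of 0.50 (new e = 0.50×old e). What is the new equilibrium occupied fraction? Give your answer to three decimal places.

Before: p* = 1 − 0.385/1.205 = 0.6805.
After the change, c = 1.205, e = 0.1925, so p* = 1 − 0.1925/1.205 = 0.8402.

0.840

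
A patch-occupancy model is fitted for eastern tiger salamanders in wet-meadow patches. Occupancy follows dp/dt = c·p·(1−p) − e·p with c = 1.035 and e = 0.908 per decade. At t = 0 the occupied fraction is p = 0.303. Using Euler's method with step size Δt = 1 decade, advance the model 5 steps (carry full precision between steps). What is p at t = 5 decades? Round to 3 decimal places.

0.169

Update rule: p ← p + [c·p·(1−p) − e·p]·Δt with Δt = 1.
step 1: Δp = -0.05654, p = 0.24646
step 2: Δp = -0.03157, p = 0.21489
step 3: Δp = -0.02050, p = 0.19439
step 4: Δp = -0.01442, p = 0.17997
step 5: Δp = -0.01067, p = 0.16930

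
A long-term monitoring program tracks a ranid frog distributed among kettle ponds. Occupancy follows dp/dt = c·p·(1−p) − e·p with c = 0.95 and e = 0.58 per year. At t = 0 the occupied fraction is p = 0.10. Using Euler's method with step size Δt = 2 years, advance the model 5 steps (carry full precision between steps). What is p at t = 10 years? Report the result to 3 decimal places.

0.375

Update rule: p ← p + [c·p·(1−p) − e·p]·Δt with Δt = 2.
  1  |  dp/dt·Δt = +0.055000  |  p_1 = 0.155000
  2  |  dp/dt·Δt = +0.069053  |  p_2 = 0.224053
  3  |  dp/dt·Δt = +0.070420  |  p_3 = 0.294472
  4  |  dp/dt·Δt = +0.053153  |  p_4 = 0.347625
  5  |  dp/dt·Δt = +0.027640  |  p_5 = 0.375266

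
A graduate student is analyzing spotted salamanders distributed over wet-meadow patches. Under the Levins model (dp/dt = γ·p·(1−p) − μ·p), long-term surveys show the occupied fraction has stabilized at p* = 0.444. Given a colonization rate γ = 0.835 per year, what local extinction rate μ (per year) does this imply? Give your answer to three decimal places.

0.464

At equilibrium γ(1−p*) = μ.
μ = 0.835 × (1 − 0.444) = 0.835 × 0.5560 = 0.4643.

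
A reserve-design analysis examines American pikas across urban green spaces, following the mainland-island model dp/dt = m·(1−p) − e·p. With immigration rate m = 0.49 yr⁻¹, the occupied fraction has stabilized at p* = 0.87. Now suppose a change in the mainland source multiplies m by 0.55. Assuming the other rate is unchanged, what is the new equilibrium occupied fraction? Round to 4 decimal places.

Balance m(1−p*) = e·p* gives e = m(1−p*)/p* = 0.49×0.13000/0.87000 = 0.07322.
New p* = m/(m+e) = 0.26950/(0.26950+0.07322) = 0.78636.

0.7864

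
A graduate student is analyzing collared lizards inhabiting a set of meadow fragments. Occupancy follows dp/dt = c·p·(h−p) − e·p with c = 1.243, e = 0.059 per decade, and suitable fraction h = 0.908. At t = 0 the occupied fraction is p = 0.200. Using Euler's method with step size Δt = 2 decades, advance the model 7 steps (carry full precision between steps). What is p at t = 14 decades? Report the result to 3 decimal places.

0.690

Update rule: p ← p + [c·p·(h−p) − e·p]·Δt with Δt = 2.
  1  |  dp/dt·Δt = +0.328418  |  p_1 = 0.528418
  2  |  dp/dt·Δt = +0.436284  |  p_2 = 0.964701
  3  |  dp/dt·Δt = -0.249818  |  p_3 = 0.714883
  4  |  dp/dt·Δt = +0.258851  |  p_4 = 0.973734
  5  |  dp/dt·Δt = -0.274024  |  p_5 = 0.699711
  6  |  dp/dt·Δt = +0.279750  |  p_6 = 0.979460
  7  |  dp/dt·Δt = -0.289577  |  p_7 = 0.689883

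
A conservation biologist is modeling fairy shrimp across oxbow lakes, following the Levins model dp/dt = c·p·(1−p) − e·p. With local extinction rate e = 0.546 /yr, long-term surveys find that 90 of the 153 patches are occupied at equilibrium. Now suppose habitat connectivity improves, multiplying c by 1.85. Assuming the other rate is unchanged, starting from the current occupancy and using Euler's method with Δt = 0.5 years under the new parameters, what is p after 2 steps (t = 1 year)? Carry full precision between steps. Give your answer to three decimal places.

Observed p* = 90/153 = 0.58824.
Balance c(1−p*) = e gives c = e/(1 − 0.58824) = 0.546/0.41176 = 1.32600.
Starting from p₀ = 0.58824; update p ← p + (dp/dt)·Δt with the new parameters.
t = 0.5: p = 0.58824 + (+0.13650) = 0.72474
t = 1: p = 0.72474 + (+0.04684) = 0.77157

0.772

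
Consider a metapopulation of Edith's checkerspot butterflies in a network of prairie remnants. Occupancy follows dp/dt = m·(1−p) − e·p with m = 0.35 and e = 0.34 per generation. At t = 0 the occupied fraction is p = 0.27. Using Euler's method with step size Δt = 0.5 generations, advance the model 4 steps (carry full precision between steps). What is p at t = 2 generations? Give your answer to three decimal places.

0.464

Update rule: p ← p + [m·(1−p) − e·p]·Δt with Δt = 0.5.
t = 0.5: p = 0.27000 + (+0.08185) = 0.35185
t = 1: p = 0.35185 + (+0.05361) = 0.40546
t = 1.5: p = 0.40546 + (+0.03512) = 0.44058
t = 2: p = 0.44058 + (+0.02300) = 0.46358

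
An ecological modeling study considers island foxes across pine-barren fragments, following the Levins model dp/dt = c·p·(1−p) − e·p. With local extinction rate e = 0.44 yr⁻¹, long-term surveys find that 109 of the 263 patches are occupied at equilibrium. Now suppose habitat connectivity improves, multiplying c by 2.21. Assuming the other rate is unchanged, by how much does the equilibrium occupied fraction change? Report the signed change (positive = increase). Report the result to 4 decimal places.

0.3206

Observed p* = 109/263 = 0.41445.
Balance c(1−p*) = e gives c = e/(1 − 0.41445) = 0.44/0.58555 = 0.75143.
New p* = 1 − e/c = 1 − 0.44000/1.66066 = 0.73505.
Δp* = 0.73505 − 0.41445 = +0.32060.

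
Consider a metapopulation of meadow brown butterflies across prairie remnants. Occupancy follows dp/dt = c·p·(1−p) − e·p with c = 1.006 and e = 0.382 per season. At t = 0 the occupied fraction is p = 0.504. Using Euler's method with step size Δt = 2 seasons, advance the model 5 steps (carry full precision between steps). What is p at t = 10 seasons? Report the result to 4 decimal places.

0.6203

Update rule: p ← p + [c·p·(1−p) − e·p]·Δt with Δt = 2.
  1  |  dp/dt·Δt = +0.117912  |  p_1 = 0.621912
  2  |  dp/dt·Δt = -0.002044  |  p_2 = 0.619868
  3  |  dp/dt·Δt = +0.000512  |  p_3 = 0.620380
  4  |  dp/dt·Δt = -0.000127  |  p_4 = 0.620253
  5  |  dp/dt·Δt = +0.000031  |  p_5 = 0.620285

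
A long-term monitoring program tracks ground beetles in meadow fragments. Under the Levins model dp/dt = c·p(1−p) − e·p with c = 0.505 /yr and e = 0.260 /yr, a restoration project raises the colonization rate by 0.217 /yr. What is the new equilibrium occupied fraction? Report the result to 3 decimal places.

0.640

Before: p* = 1 − 0.260/0.505 = 0.4851.
After the change, c = 0.722, e = 0.26, so p* = 1 − 0.26/0.722 = 0.6399.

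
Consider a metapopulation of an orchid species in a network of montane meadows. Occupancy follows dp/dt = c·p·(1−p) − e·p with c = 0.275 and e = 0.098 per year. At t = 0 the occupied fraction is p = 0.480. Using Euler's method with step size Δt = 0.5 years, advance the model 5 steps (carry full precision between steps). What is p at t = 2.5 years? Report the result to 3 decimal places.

0.529

Update rule: p ← p + [c·p·(1−p) − e·p]·Δt with Δt = 0.5.
step 1: Δp = +0.01080, p = 0.49080
step 2: Δp = +0.01031, p = 0.50111
step 3: Δp = +0.00982, p = 0.51093
step 4: Δp = +0.00932, p = 0.52026
step 5: Δp = +0.00883, p = 0.52908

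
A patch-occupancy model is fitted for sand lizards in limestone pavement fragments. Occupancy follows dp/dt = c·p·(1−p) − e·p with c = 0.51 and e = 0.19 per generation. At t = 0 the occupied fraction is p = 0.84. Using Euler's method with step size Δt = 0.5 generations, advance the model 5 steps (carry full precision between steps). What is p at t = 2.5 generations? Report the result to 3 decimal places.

0.699

Update rule: p ← p + [c·p·(1−p) − e·p]·Δt with Δt = 0.5.
  1  |  dp/dt·Δt = -0.045528  |  p_1 = 0.794472
  2  |  dp/dt·Δt = -0.033837  |  p_2 = 0.760635
  3  |  dp/dt·Δt = -0.025833  |  p_3 = 0.734802
  4  |  dp/dt·Δt = -0.020115  |  p_4 = 0.714688
  5  |  dp/dt·Δt = -0.015898  |  p_5 = 0.698789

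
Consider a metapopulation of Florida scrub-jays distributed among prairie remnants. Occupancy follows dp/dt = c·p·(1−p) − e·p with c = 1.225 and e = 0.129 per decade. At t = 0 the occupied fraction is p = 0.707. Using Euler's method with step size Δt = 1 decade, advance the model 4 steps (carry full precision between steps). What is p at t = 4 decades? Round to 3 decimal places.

Update rule: p ← p + [c·p·(1−p) − e·p]·Δt with Δt = 1.
  1  |  dp/dt·Δt = +0.162557  |  p_1 = 0.869557
  2  |  dp/dt·Δt = +0.026776  |  p_2 = 0.896333
  3  |  dp/dt·Δt = -0.001800  |  p_3 = 0.894533
  4  |  dp/dt·Δt = +0.000176  |  p_4 = 0.894709

0.895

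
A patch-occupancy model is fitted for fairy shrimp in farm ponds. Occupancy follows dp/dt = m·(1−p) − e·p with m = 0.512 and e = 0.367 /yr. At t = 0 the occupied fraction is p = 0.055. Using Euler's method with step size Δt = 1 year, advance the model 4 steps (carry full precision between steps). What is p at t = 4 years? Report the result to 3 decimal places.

Update rule: p ← p + [m·(1−p) − e·p]·Δt with Δt = 1.
p: 0.05500 → 0.51865  (Δp = +0.46365)
p: 0.51865 → 0.57476  (Δp = +0.05610)
p: 0.57476 → 0.58155  (Δp = +0.00679)
p: 0.58155 → 0.58237  (Δp = +0.00082)

0.582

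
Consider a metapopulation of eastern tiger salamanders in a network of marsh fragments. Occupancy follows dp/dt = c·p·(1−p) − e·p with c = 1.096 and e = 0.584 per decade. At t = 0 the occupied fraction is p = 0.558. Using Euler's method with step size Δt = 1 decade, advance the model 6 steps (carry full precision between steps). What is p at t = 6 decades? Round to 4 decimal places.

Update rule: p ← p + [c·p·(1−p) − e·p]·Δt with Δt = 1.
p: 0.55800 → 0.50244  (Δp = -0.05556)
p: 0.50244 → 0.48301  (Δp = -0.01943)
p: 0.48301 → 0.47462  (Δp = -0.00839)
p: 0.47462 → 0.47073  (Δp = -0.00388)
p: 0.47073 → 0.46889  (Δp = -0.00185)
p: 0.46889 → 0.46800  (Δp = -0.00089)

0.4680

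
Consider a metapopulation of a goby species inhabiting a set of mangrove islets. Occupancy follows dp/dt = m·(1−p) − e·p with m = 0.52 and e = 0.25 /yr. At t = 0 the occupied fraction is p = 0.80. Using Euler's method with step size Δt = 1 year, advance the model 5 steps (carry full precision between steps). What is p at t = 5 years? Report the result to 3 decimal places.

Update rule: p ← p + [m·(1−p) − e·p]·Δt with Δt = 1.
t = 1: p = 0.80000 + (-0.09600) = 0.70400
t = 2: p = 0.70400 + (-0.02208) = 0.68192
t = 3: p = 0.68192 + (-0.00508) = 0.67684
t = 4: p = 0.67684 + (-0.00117) = 0.67567
t = 5: p = 0.67567 + (-0.00027) = 0.67540

0.675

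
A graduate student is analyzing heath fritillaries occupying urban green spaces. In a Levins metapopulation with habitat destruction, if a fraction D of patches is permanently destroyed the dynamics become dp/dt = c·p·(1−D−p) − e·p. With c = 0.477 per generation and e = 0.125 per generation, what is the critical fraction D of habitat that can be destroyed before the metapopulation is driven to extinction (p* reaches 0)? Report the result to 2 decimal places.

The nontrivial equilibrium is p* = (1−D) − e/c; extinction occurs when this hits zero.
So D_crit = 1 − e/c = 1 − 0.125/0.477 = 1 − 0.2621 = 0.7379.
This equals the undisturbed p*, a classic result of Lande's extension.

0.74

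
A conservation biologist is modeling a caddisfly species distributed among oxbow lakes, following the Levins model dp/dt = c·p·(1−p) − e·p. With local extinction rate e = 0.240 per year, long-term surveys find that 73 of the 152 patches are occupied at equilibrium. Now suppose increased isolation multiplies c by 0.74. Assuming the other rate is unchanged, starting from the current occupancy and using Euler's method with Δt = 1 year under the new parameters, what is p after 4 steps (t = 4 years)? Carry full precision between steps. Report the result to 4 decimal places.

Observed p* = 73/152 = 0.48026.
Balance c(1−p*) = e gives c = e/(1 − 0.48026) = 0.240/0.51974 = 0.46177.
Starting from p₀ = 0.48026; update p ← p + (dp/dt)·Δt with the new parameters.
step 1: Δp = -0.02997, p = 0.45029
step 2: Δp = -0.02349, p = 0.42681
step 3: Δp = -0.01884, p = 0.40797
step 4: Δp = -0.01538, p = 0.39259

0.3926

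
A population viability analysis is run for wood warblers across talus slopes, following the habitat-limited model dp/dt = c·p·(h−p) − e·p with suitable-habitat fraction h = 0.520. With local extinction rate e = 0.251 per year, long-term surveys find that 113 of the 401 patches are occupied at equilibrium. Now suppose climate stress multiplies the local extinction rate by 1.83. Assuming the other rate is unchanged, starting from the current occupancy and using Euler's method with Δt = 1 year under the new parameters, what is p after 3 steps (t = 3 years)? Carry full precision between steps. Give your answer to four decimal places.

0.1691

Observed p* = 113/401 = 0.28180.
Balance c(h−p*) = e gives c = e/(0.52 − 0.28180) = 0.251/0.23820 = 1.05372.
Starting from p₀ = 0.28180; update p ← p + (dp/dt)·Δt with the new parameters.
  1  |  dp/dt·Δt = -0.058706  |  p_1 = 0.223089
  2  |  dp/dt·Δt = -0.032676  |  p_2 = 0.190413
  3  |  dp/dt·Δt = -0.021334  |  p_3 = 0.169079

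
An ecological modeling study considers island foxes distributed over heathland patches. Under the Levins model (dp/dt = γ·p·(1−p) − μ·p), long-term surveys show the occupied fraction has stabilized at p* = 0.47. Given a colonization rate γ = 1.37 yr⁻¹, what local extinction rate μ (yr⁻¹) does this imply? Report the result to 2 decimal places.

0.73

At equilibrium γ(1−p*) = μ.
μ = 1.37 × (1 − 0.47) = 1.37 × 0.5300 = 0.7261.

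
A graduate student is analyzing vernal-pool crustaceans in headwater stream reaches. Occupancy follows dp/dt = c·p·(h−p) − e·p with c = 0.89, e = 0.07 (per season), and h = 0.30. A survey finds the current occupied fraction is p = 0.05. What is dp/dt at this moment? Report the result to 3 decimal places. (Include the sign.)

Colonization term: c·p·(h−p) = 0.89×0.05×0.2500 = 0.01113.
Extinction term: e·p = 0.00350.
dp/dt = 0.01113 − 0.00350 = 0.00763.

0.008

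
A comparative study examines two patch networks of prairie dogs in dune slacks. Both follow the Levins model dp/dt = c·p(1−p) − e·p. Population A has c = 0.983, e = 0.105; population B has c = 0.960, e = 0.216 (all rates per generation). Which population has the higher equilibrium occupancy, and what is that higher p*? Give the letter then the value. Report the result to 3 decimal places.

A, 0.893

A: p*_A = 1 − 0.105/0.983 = 0.8932.
B: p*_B = 1 − 0.216/0.960 = 0.7750.
A is higher at 0.8932.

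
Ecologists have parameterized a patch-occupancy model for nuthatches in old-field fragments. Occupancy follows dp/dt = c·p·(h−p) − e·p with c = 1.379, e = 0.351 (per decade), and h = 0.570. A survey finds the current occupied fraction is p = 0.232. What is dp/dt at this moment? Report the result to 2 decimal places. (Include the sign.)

0.03

Colonization term: c·p·(h−p) = 1.379×0.232×0.3380 = 0.10814.
Extinction term: e·p = 0.08143.
dp/dt = 0.10814 − 0.08143 = 0.02670.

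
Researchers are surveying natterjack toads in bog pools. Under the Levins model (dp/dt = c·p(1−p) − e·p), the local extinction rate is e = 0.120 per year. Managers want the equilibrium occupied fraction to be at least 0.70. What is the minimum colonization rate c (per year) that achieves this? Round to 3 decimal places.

0.400

p* = 1 − e/c ≥ 0.70 requires e/c ≤ 0.3000, i.e. c ≥ e/0.3000.
c_min = 0.120/0.3000 = 0.4000.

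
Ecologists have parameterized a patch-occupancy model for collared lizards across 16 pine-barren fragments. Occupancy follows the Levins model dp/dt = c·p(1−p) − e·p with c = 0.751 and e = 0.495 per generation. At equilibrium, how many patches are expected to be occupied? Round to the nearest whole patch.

5

p* = 1 − e/c = 1 − 0.495/0.751 = 0.3409.
Expected occupied patches = N × p* = 16 × 0.3409 = 5.45 ≈ 5.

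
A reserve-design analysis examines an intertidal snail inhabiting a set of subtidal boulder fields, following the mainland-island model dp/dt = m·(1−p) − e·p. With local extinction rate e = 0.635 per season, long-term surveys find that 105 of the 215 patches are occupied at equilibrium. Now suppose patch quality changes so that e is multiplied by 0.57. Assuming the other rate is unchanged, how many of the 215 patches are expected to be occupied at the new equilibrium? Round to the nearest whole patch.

135

Observed p* = 105/215 = 0.48837.
Balance m(1−p*) = e·p* gives m = e·p*/(1−p*) = 0.635×0.48837/0.51163 = 0.60613.
New p* = m/(m+e) = 0.60613/(0.60613+0.36195) = 0.62612.
Expected occupied = 215 × 0.62612 = 134.62 ≈ 135.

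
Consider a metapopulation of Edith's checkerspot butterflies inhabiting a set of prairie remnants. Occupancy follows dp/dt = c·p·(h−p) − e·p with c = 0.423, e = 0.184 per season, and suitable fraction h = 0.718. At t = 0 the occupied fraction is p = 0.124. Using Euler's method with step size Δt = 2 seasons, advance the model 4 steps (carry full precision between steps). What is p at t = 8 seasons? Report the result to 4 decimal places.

0.1904

Update rule: p ← p + [c·p·(h−p) − e·p]·Δt with Δt = 2.
step 1: Δp = +0.01668, p = 0.14068
step 2: Δp = +0.01694, p = 0.15762
step 3: Δp = +0.01672, p = 0.17434
step 4: Δp = +0.01603, p = 0.19037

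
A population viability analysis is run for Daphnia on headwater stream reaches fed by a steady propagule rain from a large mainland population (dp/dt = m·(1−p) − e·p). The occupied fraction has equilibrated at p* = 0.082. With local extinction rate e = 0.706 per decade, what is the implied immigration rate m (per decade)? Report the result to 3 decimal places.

At equilibrium m(1−p*) = e·p*, so m = e·p*/(1−p*).
m = 0.706 × 0.082 / 0.9180 = 0.0579/0.9180 = 0.0631.

0.063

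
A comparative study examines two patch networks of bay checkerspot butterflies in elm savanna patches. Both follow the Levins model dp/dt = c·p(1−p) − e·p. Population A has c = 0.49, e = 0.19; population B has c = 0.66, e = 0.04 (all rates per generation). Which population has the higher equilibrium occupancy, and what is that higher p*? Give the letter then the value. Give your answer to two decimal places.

B, 0.94

A: p*_A = 1 − 0.19/0.49 = 0.6122.
B: p*_B = 1 − 0.04/0.66 = 0.9394.
B is higher at 0.9394.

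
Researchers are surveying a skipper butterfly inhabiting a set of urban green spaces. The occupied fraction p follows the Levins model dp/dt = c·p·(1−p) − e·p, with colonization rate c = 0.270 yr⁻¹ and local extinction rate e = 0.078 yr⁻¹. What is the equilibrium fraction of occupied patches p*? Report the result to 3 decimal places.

Setting dp/dt = 0 and dividing through by p* gives c·(1−p*) = e.
So p* = 1 − e/c = 1 − 0.078/0.270 = 1 − 0.2889 = 0.7111.

0.711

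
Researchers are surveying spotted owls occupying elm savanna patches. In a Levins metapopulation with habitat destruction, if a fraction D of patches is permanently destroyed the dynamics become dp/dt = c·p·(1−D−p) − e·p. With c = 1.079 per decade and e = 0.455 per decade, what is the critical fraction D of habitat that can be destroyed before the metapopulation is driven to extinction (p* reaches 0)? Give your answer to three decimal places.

The nontrivial equilibrium is p* = (1−D) − e/c; extinction occurs when this hits zero.
So D_crit = 1 − e/c = 1 − 0.455/1.079 = 1 − 0.4217 = 0.5783.
This equals the undisturbed p*, a classic result of Lande's extension.

0.578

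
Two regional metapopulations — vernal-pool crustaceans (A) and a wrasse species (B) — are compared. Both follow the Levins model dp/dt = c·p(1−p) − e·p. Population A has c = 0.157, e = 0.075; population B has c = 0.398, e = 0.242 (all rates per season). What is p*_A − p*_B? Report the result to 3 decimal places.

A: p*_A = 1 − 0.075/0.157 = 0.5223.
B: p*_B = 1 − 0.242/0.398 = 0.3920.
p*_A − p*_B = 0.5223 − 0.3920 = 0.1303.

0.130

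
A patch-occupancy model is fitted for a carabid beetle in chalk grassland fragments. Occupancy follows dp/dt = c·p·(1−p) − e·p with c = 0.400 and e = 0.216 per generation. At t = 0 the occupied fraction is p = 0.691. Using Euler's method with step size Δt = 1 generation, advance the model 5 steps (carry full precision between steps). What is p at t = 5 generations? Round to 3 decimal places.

Update rule: p ← p + [c·p·(1−p) − e·p]·Δt with Δt = 1.
p: 0.69100 → 0.62715  (Δp = -0.06385)
p: 0.62715 → 0.58522  (Δp = -0.04193)
p: 0.58522 → 0.55591  (Δp = -0.02931)
p: 0.55591 → 0.53458  (Δp = -0.02133)
p: 0.53458 → 0.51863  (Δp = -0.01595)

0.519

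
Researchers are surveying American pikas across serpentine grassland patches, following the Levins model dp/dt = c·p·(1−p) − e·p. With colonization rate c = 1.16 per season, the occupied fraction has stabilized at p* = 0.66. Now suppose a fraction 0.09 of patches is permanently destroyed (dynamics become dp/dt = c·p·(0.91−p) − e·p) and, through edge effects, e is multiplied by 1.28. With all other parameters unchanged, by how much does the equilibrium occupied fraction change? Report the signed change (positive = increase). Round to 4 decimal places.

Balance c(1−p*) = e gives e = 1.16×(1 − 0.66000) = 0.39440.
New p* = 0.91 − e/c = 0.91 − 0.50483/1.16000 = 0.47480.
Δp* = 0.47480 − 0.66000 = -0.18520.

-0.1852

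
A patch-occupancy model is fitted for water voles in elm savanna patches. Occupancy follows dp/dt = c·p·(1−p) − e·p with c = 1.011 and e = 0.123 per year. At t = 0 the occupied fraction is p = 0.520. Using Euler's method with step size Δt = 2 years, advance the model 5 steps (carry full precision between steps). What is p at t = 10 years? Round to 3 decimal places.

Update rule: p ← p + [c·p·(1−p) − e·p]·Δt with Δt = 2.
p: 0.52000 → 0.89677  (Δp = +0.37677)
p: 0.89677 → 0.86335  (Δp = -0.03342)
p: 0.86335 → 0.88952  (Δp = +0.02617)
p: 0.88952 → 0.86941  (Δp = -0.02011)
p: 0.86941 → 0.88510  (Δp = +0.01569)

0.885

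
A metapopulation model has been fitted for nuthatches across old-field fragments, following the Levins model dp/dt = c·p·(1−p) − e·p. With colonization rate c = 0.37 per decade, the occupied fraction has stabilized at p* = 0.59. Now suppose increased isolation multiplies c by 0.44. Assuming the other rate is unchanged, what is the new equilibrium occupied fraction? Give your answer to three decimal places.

0.068

Balance c(1−p*) = e gives e = 0.37×(1 − 0.59000) = 0.15170.
New p* = 1 − e/c = 1 − 0.15170/0.16280 = 0.06818.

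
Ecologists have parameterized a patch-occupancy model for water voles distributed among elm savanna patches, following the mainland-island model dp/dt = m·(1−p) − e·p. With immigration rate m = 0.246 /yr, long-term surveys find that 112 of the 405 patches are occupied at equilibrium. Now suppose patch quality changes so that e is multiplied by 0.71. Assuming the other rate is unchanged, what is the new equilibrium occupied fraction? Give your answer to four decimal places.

Observed p* = 112/405 = 0.27654.
Balance m(1−p*) = e·p* gives e = m(1−p*)/p* = 0.246×0.72346/0.27654 = 0.64356.
New p* = m/(m+e) = 0.24600/(0.24600+0.45693) = 0.34996.

0.3500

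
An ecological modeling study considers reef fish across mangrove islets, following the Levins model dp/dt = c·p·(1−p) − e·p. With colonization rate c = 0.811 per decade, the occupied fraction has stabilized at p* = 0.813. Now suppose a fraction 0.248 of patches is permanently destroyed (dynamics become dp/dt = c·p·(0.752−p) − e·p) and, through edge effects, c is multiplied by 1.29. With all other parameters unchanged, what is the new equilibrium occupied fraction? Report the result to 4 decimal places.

Balance c(1−p*) = e gives e = 0.811×(1 − 0.81300) = 0.15166.
New p* = 0.752 − e/c = 0.752 − 0.15166/1.04619 = 0.60704.

0.6070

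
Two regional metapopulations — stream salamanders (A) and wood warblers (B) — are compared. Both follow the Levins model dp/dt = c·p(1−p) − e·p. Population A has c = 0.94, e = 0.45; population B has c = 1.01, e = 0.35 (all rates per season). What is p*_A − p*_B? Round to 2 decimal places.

A: p*_A = 1 − 0.45/0.94 = 0.5213.
B: p*_B = 1 − 0.35/1.01 = 0.6535.
p*_A − p*_B = 0.5213 − 0.6535 = -0.1322.

-0.13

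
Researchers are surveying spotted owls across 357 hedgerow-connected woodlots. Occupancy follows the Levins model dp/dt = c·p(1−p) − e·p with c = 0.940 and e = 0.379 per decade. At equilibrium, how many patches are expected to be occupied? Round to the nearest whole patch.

p* = 1 − e/c = 1 − 0.379/0.940 = 0.5968.
Expected occupied patches = N × p* = 357 × 0.5968 = 213.06 ≈ 213.

213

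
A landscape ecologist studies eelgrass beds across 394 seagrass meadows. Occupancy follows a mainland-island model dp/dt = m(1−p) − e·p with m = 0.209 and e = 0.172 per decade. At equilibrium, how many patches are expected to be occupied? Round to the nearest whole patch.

216

p* = m/(m+e) = 0.209/0.3810 = 0.5486.
Expected occupied patches = N × p* = 394 × 0.5486 = 216.13 ≈ 216.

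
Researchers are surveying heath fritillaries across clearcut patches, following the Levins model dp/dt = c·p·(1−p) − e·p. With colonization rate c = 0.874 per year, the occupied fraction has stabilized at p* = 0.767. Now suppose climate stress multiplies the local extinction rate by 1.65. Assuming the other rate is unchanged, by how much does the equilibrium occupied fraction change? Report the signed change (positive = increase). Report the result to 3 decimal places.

-0.151

Balance c(1−p*) = e gives e = 0.874×(1 − 0.76700) = 0.20364.
New p* = 1 − e/c = 1 − 0.33601/0.87400 = 0.61555.
Δp* = 0.61555 − 0.76700 = -0.15145.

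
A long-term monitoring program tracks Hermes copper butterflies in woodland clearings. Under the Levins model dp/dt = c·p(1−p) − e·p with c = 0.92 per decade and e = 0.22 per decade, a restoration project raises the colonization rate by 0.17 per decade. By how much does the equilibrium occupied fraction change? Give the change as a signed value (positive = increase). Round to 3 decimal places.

0.037

Before: p* = 1 − 0.22/0.92 = 0.7609.
After the change, c = 1.09, e = 0.22, so p* = 1 − 0.22/1.09 = 0.7982.
Δp* = 0.7982 − 0.7609 = +0.0373.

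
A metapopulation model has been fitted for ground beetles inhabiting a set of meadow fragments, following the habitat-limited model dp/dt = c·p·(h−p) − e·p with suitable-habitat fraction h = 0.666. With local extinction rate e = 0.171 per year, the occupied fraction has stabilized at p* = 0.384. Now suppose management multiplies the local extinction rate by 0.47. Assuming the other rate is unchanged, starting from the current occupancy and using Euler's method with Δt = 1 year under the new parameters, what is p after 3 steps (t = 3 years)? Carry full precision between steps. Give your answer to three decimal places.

Balance c(h−p*) = e gives c = e/(0.666 − 0.38400) = 0.171/0.28200 = 0.60638.
Starting from p₀ = 0.38400; update p ← p + (dp/dt)·Δt with the new parameters.
  1  |  dp/dt·Δt = +0.034802  |  p_1 = 0.418802
  2  |  dp/dt·Δt = +0.029118  |  p_2 = 0.447920
  3  |  dp/dt·Δt = +0.023234  |  p_3 = 0.471153

0.471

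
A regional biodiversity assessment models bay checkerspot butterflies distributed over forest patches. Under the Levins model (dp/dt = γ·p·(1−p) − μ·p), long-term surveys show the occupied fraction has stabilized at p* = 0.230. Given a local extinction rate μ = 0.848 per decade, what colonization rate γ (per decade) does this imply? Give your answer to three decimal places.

1.101

At equilibrium γ(1−p*) = μ, so γ = μ/(1−p*).
γ = 0.848/(1 − 0.230) = 0.848/0.7700 = 1.1013.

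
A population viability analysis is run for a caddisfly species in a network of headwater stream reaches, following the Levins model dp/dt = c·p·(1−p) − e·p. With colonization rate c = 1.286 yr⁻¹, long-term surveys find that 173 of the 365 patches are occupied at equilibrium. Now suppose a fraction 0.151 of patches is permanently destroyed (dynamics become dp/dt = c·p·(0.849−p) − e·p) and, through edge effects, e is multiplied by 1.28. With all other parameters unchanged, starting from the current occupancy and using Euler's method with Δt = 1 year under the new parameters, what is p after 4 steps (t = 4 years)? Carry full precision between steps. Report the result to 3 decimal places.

0.211

Observed p* = 173/365 = 0.47397.
Balance c(1−p*) = e gives e = 1.286×(1 − 0.47397) = 0.67647.
Starting from p₀ = 0.47397; update p ← p + (dp/dt)·Δt with the new parameters.
t = 1: p = 0.47397 + (-0.18181) = 0.29216
t = 2: p = 0.29216 + (-0.04376) = 0.24840
t = 3: p = 0.24840 + (-0.02323) = 0.22517
t = 4: p = 0.22517 + (-0.01433) = 0.21084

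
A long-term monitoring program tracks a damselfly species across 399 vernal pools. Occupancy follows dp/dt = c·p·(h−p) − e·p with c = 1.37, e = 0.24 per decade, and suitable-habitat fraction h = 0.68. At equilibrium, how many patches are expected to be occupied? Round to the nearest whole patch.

p* = h − e/c = 0.68 − 0.1752 = 0.5048.
Expected occupied patches = N × p* = 399 × 0.5048 = 201.42 ≈ 201.

201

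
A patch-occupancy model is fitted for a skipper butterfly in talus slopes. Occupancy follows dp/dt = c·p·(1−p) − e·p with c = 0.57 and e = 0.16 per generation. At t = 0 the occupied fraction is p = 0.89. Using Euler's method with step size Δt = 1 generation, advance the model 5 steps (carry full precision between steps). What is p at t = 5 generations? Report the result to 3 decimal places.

0.728

Update rule: p ← p + [c·p·(1−p) − e·p]·Δt with Δt = 1.
step 1: Δp = -0.08660, p = 0.80340
step 2: Δp = -0.03851, p = 0.76489
step 3: Δp = -0.01988, p = 0.74501
step 4: Δp = -0.01092, p = 0.73409
step 5: Δp = -0.00619, p = 0.72790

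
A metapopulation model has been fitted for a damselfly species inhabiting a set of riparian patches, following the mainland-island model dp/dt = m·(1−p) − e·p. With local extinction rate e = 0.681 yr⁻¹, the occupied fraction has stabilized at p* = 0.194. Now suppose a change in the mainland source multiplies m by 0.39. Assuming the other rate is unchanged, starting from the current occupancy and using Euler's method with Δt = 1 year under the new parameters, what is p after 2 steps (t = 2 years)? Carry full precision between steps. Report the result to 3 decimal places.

Balance m(1−p*) = e·p* gives m = e·p*/(1−p*) = 0.681×0.19400/0.80600 = 0.16391.
Starting from p₀ = 0.19400; update p ← p + (dp/dt)·Δt with the new parameters.
t = 1: p = 0.19400 + (-0.08059) = 0.11341
t = 2: p = 0.11341 + (-0.02056) = 0.09285

0.093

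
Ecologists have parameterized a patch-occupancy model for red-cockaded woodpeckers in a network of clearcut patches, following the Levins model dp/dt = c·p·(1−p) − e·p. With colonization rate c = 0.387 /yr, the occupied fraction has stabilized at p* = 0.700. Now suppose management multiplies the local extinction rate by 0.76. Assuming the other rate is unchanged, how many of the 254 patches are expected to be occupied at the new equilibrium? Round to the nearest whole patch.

196

Balance c(1−p*) = e gives e = 0.387×(1 − 0.70000) = 0.11610.
New p* = 1 − e/c = 1 − 0.08824/0.38700 = 0.77199.
Expected occupied = 254 × 0.77199 = 196.09 ≈ 196.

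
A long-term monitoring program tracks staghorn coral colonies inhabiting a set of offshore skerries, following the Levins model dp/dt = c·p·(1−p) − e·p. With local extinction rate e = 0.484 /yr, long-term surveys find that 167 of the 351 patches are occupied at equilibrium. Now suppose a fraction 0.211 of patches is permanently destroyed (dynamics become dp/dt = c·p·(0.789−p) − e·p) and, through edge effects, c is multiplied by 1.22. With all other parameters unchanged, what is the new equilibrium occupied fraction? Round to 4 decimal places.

Observed p* = 167/351 = 0.47578.
Balance c(1−p*) = e gives c = e/(1 − 0.47578) = 0.484/0.52422 = 0.92328.
New p* = 0.789 − e/c = 0.789 − 0.48400/1.12640 = 0.35931.

0.3593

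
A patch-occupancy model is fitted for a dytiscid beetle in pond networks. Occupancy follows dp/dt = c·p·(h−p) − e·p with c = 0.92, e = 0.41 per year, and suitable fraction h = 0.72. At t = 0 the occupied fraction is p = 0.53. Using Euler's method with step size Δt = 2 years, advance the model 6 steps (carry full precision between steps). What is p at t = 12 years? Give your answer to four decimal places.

Update rule: p ← p + [c·p·(h−p) − e·p]·Δt with Δt = 2.
p: 0.53000 → 0.28069  (Δp = -0.24931)
p: 0.28069 → 0.27741  (Δp = -0.00327)
p: 0.27741 → 0.27585  (Δp = -0.00156)
p: 0.27585 → 0.27509  (Δp = -0.00076)
p: 0.27509 → 0.27471  (Δp = -0.00037)
p: 0.27471 → 0.27453  (Δp = -0.00018)

0.2745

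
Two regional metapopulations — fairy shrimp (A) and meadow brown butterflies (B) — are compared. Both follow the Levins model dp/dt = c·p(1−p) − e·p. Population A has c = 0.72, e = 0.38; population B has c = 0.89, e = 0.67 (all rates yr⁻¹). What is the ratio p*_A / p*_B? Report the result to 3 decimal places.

A: p*_A = 1 − 0.38/0.72 = 0.4722.
B: p*_B = 1 − 0.67/0.89 = 0.2472.
p*_A / p*_B = 0.4722/0.2472 = 1.9104.

1.910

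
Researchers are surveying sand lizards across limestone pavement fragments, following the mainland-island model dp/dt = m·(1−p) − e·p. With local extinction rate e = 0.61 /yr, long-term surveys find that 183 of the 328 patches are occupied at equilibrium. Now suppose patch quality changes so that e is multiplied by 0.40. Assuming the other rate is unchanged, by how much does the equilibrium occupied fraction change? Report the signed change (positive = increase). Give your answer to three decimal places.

0.201

Observed p* = 183/328 = 0.55793.
Balance m(1−p*) = e·p* gives m = e·p*/(1−p*) = 0.61×0.55793/0.44207 = 0.76987.
New p* = m/(m+e) = 0.76987/(0.76987+0.24400) = 0.75934.
Δp* = 0.75934 − 0.55793 = +0.20141.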